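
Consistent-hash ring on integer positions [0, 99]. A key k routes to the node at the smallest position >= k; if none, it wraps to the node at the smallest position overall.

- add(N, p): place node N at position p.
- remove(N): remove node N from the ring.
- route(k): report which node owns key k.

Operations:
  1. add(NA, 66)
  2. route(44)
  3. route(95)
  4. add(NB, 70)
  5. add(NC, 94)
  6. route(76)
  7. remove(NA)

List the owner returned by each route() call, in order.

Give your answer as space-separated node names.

Op 1: add NA@66 -> ring=[66:NA]
Op 2: route key 44: smallest pos >= 44 is 66 -> NA
Op 3: route key 95: none >= 95, wrap to smallest pos 66 -> NA
Op 4: add NB@70 -> ring=[66:NA,70:NB]
Op 5: add NC@94 -> ring=[66:NA,70:NB,94:NC]
Op 6: route key 76: smallest pos >= 76 is 94 -> NC
Op 7: remove NA -> ring=[70:NB,94:NC]

Answer: NA NA NC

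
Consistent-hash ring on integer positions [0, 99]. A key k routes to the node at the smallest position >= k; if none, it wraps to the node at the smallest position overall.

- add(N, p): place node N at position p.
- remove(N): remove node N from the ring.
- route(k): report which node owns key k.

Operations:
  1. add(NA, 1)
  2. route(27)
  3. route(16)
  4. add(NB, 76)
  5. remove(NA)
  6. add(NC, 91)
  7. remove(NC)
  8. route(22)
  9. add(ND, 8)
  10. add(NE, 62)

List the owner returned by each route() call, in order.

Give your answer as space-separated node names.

Op 1: add NA@1 -> ring=[1:NA]
Op 2: route key 27: none >= 27, wrap to smallest pos 1 -> NA
Op 3: route key 16: none >= 16, wrap to smallest pos 1 -> NA
Op 4: add NB@76 -> ring=[1:NA,76:NB]
Op 5: remove NA -> ring=[76:NB]
Op 6: add NC@91 -> ring=[76:NB,91:NC]
Op 7: remove NC -> ring=[76:NB]
Op 8: route key 22: smallest pos >= 22 is 76 -> NB
Op 9: add ND@8 -> ring=[8:ND,76:NB]
Op 10: add NE@62 -> ring=[8:ND,62:NE,76:NB]

Answer: NA NA NB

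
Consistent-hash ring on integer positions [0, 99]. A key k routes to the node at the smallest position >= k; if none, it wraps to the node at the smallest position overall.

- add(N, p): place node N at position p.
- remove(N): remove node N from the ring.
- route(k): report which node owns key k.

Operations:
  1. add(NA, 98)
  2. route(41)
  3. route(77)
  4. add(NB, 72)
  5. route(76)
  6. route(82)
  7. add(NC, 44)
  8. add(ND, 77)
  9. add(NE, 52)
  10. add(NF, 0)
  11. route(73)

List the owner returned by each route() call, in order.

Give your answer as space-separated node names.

Answer: NA NA NA NA ND

Derivation:
Op 1: add NA@98 -> ring=[98:NA]
Op 2: route key 41: smallest pos >= 41 is 98 -> NA
Op 3: route key 77: smallest pos >= 77 is 98 -> NA
Op 4: add NB@72 -> ring=[72:NB,98:NA]
Op 5: route key 76: smallest pos >= 76 is 98 -> NA
Op 6: route key 82: smallest pos >= 82 is 98 -> NA
Op 7: add NC@44 -> ring=[44:NC,72:NB,98:NA]
Op 8: add ND@77 -> ring=[44:NC,72:NB,77:ND,98:NA]
Op 9: add NE@52 -> ring=[44:NC,52:NE,72:NB,77:ND,98:NA]
Op 10: add NF@0 -> ring=[0:NF,44:NC,52:NE,72:NB,77:ND,98:NA]
Op 11: route key 73: smallest pos >= 73 is 77 -> ND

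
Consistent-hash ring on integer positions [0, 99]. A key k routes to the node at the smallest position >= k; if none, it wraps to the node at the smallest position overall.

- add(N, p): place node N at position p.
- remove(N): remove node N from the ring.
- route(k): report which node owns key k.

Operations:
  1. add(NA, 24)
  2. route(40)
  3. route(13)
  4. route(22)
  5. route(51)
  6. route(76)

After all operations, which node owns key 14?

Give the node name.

Op 1: add NA@24 -> ring=[24:NA]
Op 2: route key 40: none >= 40, wrap to smallest pos 24 -> NA
Op 3: route key 13: smallest pos >= 13 is 24 -> NA
Op 4: route key 22: smallest pos >= 22 is 24 -> NA
Op 5: route key 51: none >= 51, wrap to smallest pos 24 -> NA
Op 6: route key 76: none >= 76, wrap to smallest pos 24 -> NA
Final route key 14: smallest pos >= 14 is 24 -> NA

Answer: NA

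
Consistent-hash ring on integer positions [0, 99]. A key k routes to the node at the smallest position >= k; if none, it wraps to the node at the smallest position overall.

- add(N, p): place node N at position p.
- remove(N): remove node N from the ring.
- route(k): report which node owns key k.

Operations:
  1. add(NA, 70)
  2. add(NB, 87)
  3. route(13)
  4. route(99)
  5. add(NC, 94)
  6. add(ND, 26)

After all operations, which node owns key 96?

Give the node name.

Op 1: add NA@70 -> ring=[70:NA]
Op 2: add NB@87 -> ring=[70:NA,87:NB]
Op 3: route key 13: smallest pos >= 13 is 70 -> NA
Op 4: route key 99: none >= 99, wrap to smallest pos 70 -> NA
Op 5: add NC@94 -> ring=[70:NA,87:NB,94:NC]
Op 6: add ND@26 -> ring=[26:ND,70:NA,87:NB,94:NC]
Final route key 96: none >= 96, wrap to smallest pos 26 -> ND

Answer: ND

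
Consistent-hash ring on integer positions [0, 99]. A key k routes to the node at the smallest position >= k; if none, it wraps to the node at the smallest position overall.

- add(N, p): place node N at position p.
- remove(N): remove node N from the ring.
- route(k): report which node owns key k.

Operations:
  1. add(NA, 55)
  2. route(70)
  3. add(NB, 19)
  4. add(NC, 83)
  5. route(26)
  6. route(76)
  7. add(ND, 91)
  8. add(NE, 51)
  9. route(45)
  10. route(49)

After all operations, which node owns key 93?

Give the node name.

Op 1: add NA@55 -> ring=[55:NA]
Op 2: route key 70: none >= 70, wrap to smallest pos 55 -> NA
Op 3: add NB@19 -> ring=[19:NB,55:NA]
Op 4: add NC@83 -> ring=[19:NB,55:NA,83:NC]
Op 5: route key 26: smallest pos >= 26 is 55 -> NA
Op 6: route key 76: smallest pos >= 76 is 83 -> NC
Op 7: add ND@91 -> ring=[19:NB,55:NA,83:NC,91:ND]
Op 8: add NE@51 -> ring=[19:NB,51:NE,55:NA,83:NC,91:ND]
Op 9: route key 45: smallest pos >= 45 is 51 -> NE
Op 10: route key 49: smallest pos >= 49 is 51 -> NE
Final route key 93: none >= 93, wrap to smallest pos 19 -> NB

Answer: NB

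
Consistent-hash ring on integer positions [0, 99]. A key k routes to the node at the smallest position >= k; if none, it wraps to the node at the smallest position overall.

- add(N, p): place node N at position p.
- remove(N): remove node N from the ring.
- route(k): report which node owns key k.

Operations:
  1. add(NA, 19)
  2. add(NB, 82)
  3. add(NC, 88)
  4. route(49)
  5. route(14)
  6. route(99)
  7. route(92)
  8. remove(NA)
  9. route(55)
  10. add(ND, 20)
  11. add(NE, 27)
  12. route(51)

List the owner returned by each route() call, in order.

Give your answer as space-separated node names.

Answer: NB NA NA NA NB NB

Derivation:
Op 1: add NA@19 -> ring=[19:NA]
Op 2: add NB@82 -> ring=[19:NA,82:NB]
Op 3: add NC@88 -> ring=[19:NA,82:NB,88:NC]
Op 4: route key 49: smallest pos >= 49 is 82 -> NB
Op 5: route key 14: smallest pos >= 14 is 19 -> NA
Op 6: route key 99: none >= 99, wrap to smallest pos 19 -> NA
Op 7: route key 92: none >= 92, wrap to smallest pos 19 -> NA
Op 8: remove NA -> ring=[82:NB,88:NC]
Op 9: route key 55: smallest pos >= 55 is 82 -> NB
Op 10: add ND@20 -> ring=[20:ND,82:NB,88:NC]
Op 11: add NE@27 -> ring=[20:ND,27:NE,82:NB,88:NC]
Op 12: route key 51: smallest pos >= 51 is 82 -> NB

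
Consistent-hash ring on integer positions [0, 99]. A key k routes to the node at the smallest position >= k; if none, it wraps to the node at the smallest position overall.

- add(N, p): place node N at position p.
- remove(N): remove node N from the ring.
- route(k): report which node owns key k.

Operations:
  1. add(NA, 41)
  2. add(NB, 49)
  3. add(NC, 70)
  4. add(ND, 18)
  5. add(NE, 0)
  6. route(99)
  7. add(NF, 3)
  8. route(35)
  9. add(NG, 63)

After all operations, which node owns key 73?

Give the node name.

Op 1: add NA@41 -> ring=[41:NA]
Op 2: add NB@49 -> ring=[41:NA,49:NB]
Op 3: add NC@70 -> ring=[41:NA,49:NB,70:NC]
Op 4: add ND@18 -> ring=[18:ND,41:NA,49:NB,70:NC]
Op 5: add NE@0 -> ring=[0:NE,18:ND,41:NA,49:NB,70:NC]
Op 6: route key 99: none >= 99, wrap to smallest pos 0 -> NE
Op 7: add NF@3 -> ring=[0:NE,3:NF,18:ND,41:NA,49:NB,70:NC]
Op 8: route key 35: smallest pos >= 35 is 41 -> NA
Op 9: add NG@63 -> ring=[0:NE,3:NF,18:ND,41:NA,49:NB,63:NG,70:NC]
Final route key 73: none >= 73, wrap to smallest pos 0 -> NE

Answer: NE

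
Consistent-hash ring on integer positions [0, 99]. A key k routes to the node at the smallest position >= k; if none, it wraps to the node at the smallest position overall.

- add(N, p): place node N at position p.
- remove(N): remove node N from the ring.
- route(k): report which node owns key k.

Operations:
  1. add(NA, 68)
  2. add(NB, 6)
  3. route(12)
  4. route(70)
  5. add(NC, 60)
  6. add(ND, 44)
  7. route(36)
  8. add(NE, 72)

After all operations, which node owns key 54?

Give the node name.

Answer: NC

Derivation:
Op 1: add NA@68 -> ring=[68:NA]
Op 2: add NB@6 -> ring=[6:NB,68:NA]
Op 3: route key 12: smallest pos >= 12 is 68 -> NA
Op 4: route key 70: none >= 70, wrap to smallest pos 6 -> NB
Op 5: add NC@60 -> ring=[6:NB,60:NC,68:NA]
Op 6: add ND@44 -> ring=[6:NB,44:ND,60:NC,68:NA]
Op 7: route key 36: smallest pos >= 36 is 44 -> ND
Op 8: add NE@72 -> ring=[6:NB,44:ND,60:NC,68:NA,72:NE]
Final route key 54: smallest pos >= 54 is 60 -> NC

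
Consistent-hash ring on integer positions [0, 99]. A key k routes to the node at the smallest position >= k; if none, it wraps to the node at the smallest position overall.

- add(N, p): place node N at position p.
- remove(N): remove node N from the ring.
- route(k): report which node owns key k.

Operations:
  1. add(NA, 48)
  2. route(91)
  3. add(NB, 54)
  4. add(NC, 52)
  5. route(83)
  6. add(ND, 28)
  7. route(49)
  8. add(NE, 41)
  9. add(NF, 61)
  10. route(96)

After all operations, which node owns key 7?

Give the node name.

Answer: ND

Derivation:
Op 1: add NA@48 -> ring=[48:NA]
Op 2: route key 91: none >= 91, wrap to smallest pos 48 -> NA
Op 3: add NB@54 -> ring=[48:NA,54:NB]
Op 4: add NC@52 -> ring=[48:NA,52:NC,54:NB]
Op 5: route key 83: none >= 83, wrap to smallest pos 48 -> NA
Op 6: add ND@28 -> ring=[28:ND,48:NA,52:NC,54:NB]
Op 7: route key 49: smallest pos >= 49 is 52 -> NC
Op 8: add NE@41 -> ring=[28:ND,41:NE,48:NA,52:NC,54:NB]
Op 9: add NF@61 -> ring=[28:ND,41:NE,48:NA,52:NC,54:NB,61:NF]
Op 10: route key 96: none >= 96, wrap to smallest pos 28 -> ND
Final route key 7: smallest pos >= 7 is 28 -> ND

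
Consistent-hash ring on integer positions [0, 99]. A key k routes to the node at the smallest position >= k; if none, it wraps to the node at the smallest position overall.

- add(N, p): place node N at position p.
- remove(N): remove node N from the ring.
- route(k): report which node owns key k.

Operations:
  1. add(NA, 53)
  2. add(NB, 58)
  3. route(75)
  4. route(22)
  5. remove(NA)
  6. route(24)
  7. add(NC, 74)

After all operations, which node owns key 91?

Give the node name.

Answer: NB

Derivation:
Op 1: add NA@53 -> ring=[53:NA]
Op 2: add NB@58 -> ring=[53:NA,58:NB]
Op 3: route key 75: none >= 75, wrap to smallest pos 53 -> NA
Op 4: route key 22: smallest pos >= 22 is 53 -> NA
Op 5: remove NA -> ring=[58:NB]
Op 6: route key 24: smallest pos >= 24 is 58 -> NB
Op 7: add NC@74 -> ring=[58:NB,74:NC]
Final route key 91: none >= 91, wrap to smallest pos 58 -> NB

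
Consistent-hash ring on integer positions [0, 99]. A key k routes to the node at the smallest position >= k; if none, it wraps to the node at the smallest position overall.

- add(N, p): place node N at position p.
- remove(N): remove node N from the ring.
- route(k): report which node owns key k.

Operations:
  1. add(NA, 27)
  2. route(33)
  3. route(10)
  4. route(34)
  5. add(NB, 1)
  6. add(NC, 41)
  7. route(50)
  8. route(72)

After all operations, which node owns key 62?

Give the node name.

Op 1: add NA@27 -> ring=[27:NA]
Op 2: route key 33: none >= 33, wrap to smallest pos 27 -> NA
Op 3: route key 10: smallest pos >= 10 is 27 -> NA
Op 4: route key 34: none >= 34, wrap to smallest pos 27 -> NA
Op 5: add NB@1 -> ring=[1:NB,27:NA]
Op 6: add NC@41 -> ring=[1:NB,27:NA,41:NC]
Op 7: route key 50: none >= 50, wrap to smallest pos 1 -> NB
Op 8: route key 72: none >= 72, wrap to smallest pos 1 -> NB
Final route key 62: none >= 62, wrap to smallest pos 1 -> NB

Answer: NB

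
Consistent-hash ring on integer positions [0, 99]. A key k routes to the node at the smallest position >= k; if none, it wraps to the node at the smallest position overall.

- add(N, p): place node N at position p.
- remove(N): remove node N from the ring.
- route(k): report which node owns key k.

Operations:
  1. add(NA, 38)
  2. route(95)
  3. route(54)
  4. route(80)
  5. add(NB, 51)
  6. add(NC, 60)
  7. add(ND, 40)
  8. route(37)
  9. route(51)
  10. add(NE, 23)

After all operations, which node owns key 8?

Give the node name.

Answer: NE

Derivation:
Op 1: add NA@38 -> ring=[38:NA]
Op 2: route key 95: none >= 95, wrap to smallest pos 38 -> NA
Op 3: route key 54: none >= 54, wrap to smallest pos 38 -> NA
Op 4: route key 80: none >= 80, wrap to smallest pos 38 -> NA
Op 5: add NB@51 -> ring=[38:NA,51:NB]
Op 6: add NC@60 -> ring=[38:NA,51:NB,60:NC]
Op 7: add ND@40 -> ring=[38:NA,40:ND,51:NB,60:NC]
Op 8: route key 37: smallest pos >= 37 is 38 -> NA
Op 9: route key 51: smallest pos >= 51 is 51 -> NB
Op 10: add NE@23 -> ring=[23:NE,38:NA,40:ND,51:NB,60:NC]
Final route key 8: smallest pos >= 8 is 23 -> NE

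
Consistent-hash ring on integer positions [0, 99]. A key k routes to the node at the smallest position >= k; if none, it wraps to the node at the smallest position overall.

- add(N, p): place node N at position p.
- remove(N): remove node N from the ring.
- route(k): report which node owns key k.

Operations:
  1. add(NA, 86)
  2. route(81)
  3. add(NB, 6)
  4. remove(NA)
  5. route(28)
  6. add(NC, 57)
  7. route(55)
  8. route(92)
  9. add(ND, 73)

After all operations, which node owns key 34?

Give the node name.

Op 1: add NA@86 -> ring=[86:NA]
Op 2: route key 81: smallest pos >= 81 is 86 -> NA
Op 3: add NB@6 -> ring=[6:NB,86:NA]
Op 4: remove NA -> ring=[6:NB]
Op 5: route key 28: none >= 28, wrap to smallest pos 6 -> NB
Op 6: add NC@57 -> ring=[6:NB,57:NC]
Op 7: route key 55: smallest pos >= 55 is 57 -> NC
Op 8: route key 92: none >= 92, wrap to smallest pos 6 -> NB
Op 9: add ND@73 -> ring=[6:NB,57:NC,73:ND]
Final route key 34: smallest pos >= 34 is 57 -> NC

Answer: NC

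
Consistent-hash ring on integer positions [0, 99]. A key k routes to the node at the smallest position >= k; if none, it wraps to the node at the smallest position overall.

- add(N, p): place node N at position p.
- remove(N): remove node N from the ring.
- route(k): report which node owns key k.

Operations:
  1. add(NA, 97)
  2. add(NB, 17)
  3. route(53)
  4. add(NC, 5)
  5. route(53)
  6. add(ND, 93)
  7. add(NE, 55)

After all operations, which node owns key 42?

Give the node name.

Answer: NE

Derivation:
Op 1: add NA@97 -> ring=[97:NA]
Op 2: add NB@17 -> ring=[17:NB,97:NA]
Op 3: route key 53: smallest pos >= 53 is 97 -> NA
Op 4: add NC@5 -> ring=[5:NC,17:NB,97:NA]
Op 5: route key 53: smallest pos >= 53 is 97 -> NA
Op 6: add ND@93 -> ring=[5:NC,17:NB,93:ND,97:NA]
Op 7: add NE@55 -> ring=[5:NC,17:NB,55:NE,93:ND,97:NA]
Final route key 42: smallest pos >= 42 is 55 -> NE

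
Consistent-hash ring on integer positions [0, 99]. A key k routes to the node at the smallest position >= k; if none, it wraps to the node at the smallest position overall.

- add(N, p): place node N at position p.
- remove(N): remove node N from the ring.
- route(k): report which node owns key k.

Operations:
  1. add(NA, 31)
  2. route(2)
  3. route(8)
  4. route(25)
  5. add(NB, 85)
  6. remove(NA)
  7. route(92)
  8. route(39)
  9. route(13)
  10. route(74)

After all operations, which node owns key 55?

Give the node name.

Answer: NB

Derivation:
Op 1: add NA@31 -> ring=[31:NA]
Op 2: route key 2: smallest pos >= 2 is 31 -> NA
Op 3: route key 8: smallest pos >= 8 is 31 -> NA
Op 4: route key 25: smallest pos >= 25 is 31 -> NA
Op 5: add NB@85 -> ring=[31:NA,85:NB]
Op 6: remove NA -> ring=[85:NB]
Op 7: route key 92: none >= 92, wrap to smallest pos 85 -> NB
Op 8: route key 39: smallest pos >= 39 is 85 -> NB
Op 9: route key 13: smallest pos >= 13 is 85 -> NB
Op 10: route key 74: smallest pos >= 74 is 85 -> NB
Final route key 55: smallest pos >= 55 is 85 -> NB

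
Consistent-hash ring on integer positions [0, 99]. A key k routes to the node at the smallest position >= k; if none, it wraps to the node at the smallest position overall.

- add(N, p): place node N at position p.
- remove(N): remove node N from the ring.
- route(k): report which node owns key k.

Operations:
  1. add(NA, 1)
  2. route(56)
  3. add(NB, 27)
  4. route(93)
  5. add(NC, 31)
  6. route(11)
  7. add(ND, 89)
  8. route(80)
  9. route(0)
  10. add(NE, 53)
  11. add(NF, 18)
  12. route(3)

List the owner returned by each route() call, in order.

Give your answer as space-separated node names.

Answer: NA NA NB ND NA NF

Derivation:
Op 1: add NA@1 -> ring=[1:NA]
Op 2: route key 56: none >= 56, wrap to smallest pos 1 -> NA
Op 3: add NB@27 -> ring=[1:NA,27:NB]
Op 4: route key 93: none >= 93, wrap to smallest pos 1 -> NA
Op 5: add NC@31 -> ring=[1:NA,27:NB,31:NC]
Op 6: route key 11: smallest pos >= 11 is 27 -> NB
Op 7: add ND@89 -> ring=[1:NA,27:NB,31:NC,89:ND]
Op 8: route key 80: smallest pos >= 80 is 89 -> ND
Op 9: route key 0: smallest pos >= 0 is 1 -> NA
Op 10: add NE@53 -> ring=[1:NA,27:NB,31:NC,53:NE,89:ND]
Op 11: add NF@18 -> ring=[1:NA,18:NF,27:NB,31:NC,53:NE,89:ND]
Op 12: route key 3: smallest pos >= 3 is 18 -> NF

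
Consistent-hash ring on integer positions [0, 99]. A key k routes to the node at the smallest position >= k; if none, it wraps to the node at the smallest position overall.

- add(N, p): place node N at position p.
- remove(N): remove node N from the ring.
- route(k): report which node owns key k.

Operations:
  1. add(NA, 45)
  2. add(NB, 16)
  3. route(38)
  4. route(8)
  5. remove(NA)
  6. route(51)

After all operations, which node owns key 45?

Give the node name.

Op 1: add NA@45 -> ring=[45:NA]
Op 2: add NB@16 -> ring=[16:NB,45:NA]
Op 3: route key 38: smallest pos >= 38 is 45 -> NA
Op 4: route key 8: smallest pos >= 8 is 16 -> NB
Op 5: remove NA -> ring=[16:NB]
Op 6: route key 51: none >= 51, wrap to smallest pos 16 -> NB
Final route key 45: none >= 45, wrap to smallest pos 16 -> NB

Answer: NB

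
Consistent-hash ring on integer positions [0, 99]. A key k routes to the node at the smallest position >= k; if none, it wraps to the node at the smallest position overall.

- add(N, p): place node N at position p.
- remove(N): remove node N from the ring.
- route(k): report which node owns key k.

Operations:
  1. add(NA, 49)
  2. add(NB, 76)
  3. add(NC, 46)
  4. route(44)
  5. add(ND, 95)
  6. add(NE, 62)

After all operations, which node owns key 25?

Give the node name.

Answer: NC

Derivation:
Op 1: add NA@49 -> ring=[49:NA]
Op 2: add NB@76 -> ring=[49:NA,76:NB]
Op 3: add NC@46 -> ring=[46:NC,49:NA,76:NB]
Op 4: route key 44: smallest pos >= 44 is 46 -> NC
Op 5: add ND@95 -> ring=[46:NC,49:NA,76:NB,95:ND]
Op 6: add NE@62 -> ring=[46:NC,49:NA,62:NE,76:NB,95:ND]
Final route key 25: smallest pos >= 25 is 46 -> NC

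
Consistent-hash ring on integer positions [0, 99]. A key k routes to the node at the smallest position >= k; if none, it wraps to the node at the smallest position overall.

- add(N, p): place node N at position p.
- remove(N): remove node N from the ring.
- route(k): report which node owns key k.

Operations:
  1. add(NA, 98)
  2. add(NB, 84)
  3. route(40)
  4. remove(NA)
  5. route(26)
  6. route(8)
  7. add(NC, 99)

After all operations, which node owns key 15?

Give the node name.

Op 1: add NA@98 -> ring=[98:NA]
Op 2: add NB@84 -> ring=[84:NB,98:NA]
Op 3: route key 40: smallest pos >= 40 is 84 -> NB
Op 4: remove NA -> ring=[84:NB]
Op 5: route key 26: smallest pos >= 26 is 84 -> NB
Op 6: route key 8: smallest pos >= 8 is 84 -> NB
Op 7: add NC@99 -> ring=[84:NB,99:NC]
Final route key 15: smallest pos >= 15 is 84 -> NB

Answer: NB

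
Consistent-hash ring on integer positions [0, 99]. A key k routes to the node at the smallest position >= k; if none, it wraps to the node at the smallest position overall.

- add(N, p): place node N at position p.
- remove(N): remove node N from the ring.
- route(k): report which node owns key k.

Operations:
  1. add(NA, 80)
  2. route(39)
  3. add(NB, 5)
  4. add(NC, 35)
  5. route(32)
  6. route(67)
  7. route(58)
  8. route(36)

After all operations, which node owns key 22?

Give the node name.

Answer: NC

Derivation:
Op 1: add NA@80 -> ring=[80:NA]
Op 2: route key 39: smallest pos >= 39 is 80 -> NA
Op 3: add NB@5 -> ring=[5:NB,80:NA]
Op 4: add NC@35 -> ring=[5:NB,35:NC,80:NA]
Op 5: route key 32: smallest pos >= 32 is 35 -> NC
Op 6: route key 67: smallest pos >= 67 is 80 -> NA
Op 7: route key 58: smallest pos >= 58 is 80 -> NA
Op 8: route key 36: smallest pos >= 36 is 80 -> NA
Final route key 22: smallest pos >= 22 is 35 -> NC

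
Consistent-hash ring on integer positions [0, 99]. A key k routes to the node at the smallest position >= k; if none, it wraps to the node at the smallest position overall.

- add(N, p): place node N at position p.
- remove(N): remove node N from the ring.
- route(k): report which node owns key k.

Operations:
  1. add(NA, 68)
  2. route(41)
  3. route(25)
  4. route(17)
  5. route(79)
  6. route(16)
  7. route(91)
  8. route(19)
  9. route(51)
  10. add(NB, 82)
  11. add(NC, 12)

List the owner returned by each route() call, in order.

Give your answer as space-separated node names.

Op 1: add NA@68 -> ring=[68:NA]
Op 2: route key 41: smallest pos >= 41 is 68 -> NA
Op 3: route key 25: smallest pos >= 25 is 68 -> NA
Op 4: route key 17: smallest pos >= 17 is 68 -> NA
Op 5: route key 79: none >= 79, wrap to smallest pos 68 -> NA
Op 6: route key 16: smallest pos >= 16 is 68 -> NA
Op 7: route key 91: none >= 91, wrap to smallest pos 68 -> NA
Op 8: route key 19: smallest pos >= 19 is 68 -> NA
Op 9: route key 51: smallest pos >= 51 is 68 -> NA
Op 10: add NB@82 -> ring=[68:NA,82:NB]
Op 11: add NC@12 -> ring=[12:NC,68:NA,82:NB]

Answer: NA NA NA NA NA NA NA NA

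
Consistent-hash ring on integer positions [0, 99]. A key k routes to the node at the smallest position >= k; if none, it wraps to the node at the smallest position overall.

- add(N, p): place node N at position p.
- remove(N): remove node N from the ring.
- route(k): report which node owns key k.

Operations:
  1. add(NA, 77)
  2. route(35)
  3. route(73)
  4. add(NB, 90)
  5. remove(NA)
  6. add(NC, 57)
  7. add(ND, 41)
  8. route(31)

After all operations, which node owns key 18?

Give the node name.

Op 1: add NA@77 -> ring=[77:NA]
Op 2: route key 35: smallest pos >= 35 is 77 -> NA
Op 3: route key 73: smallest pos >= 73 is 77 -> NA
Op 4: add NB@90 -> ring=[77:NA,90:NB]
Op 5: remove NA -> ring=[90:NB]
Op 6: add NC@57 -> ring=[57:NC,90:NB]
Op 7: add ND@41 -> ring=[41:ND,57:NC,90:NB]
Op 8: route key 31: smallest pos >= 31 is 41 -> ND
Final route key 18: smallest pos >= 18 is 41 -> ND

Answer: ND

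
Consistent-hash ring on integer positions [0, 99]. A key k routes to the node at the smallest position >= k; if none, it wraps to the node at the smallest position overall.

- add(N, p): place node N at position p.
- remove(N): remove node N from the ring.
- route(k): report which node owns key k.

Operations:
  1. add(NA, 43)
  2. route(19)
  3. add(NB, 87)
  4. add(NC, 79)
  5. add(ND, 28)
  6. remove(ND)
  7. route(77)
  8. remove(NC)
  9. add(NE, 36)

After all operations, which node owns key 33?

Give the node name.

Answer: NE

Derivation:
Op 1: add NA@43 -> ring=[43:NA]
Op 2: route key 19: smallest pos >= 19 is 43 -> NA
Op 3: add NB@87 -> ring=[43:NA,87:NB]
Op 4: add NC@79 -> ring=[43:NA,79:NC,87:NB]
Op 5: add ND@28 -> ring=[28:ND,43:NA,79:NC,87:NB]
Op 6: remove ND -> ring=[43:NA,79:NC,87:NB]
Op 7: route key 77: smallest pos >= 77 is 79 -> NC
Op 8: remove NC -> ring=[43:NA,87:NB]
Op 9: add NE@36 -> ring=[36:NE,43:NA,87:NB]
Final route key 33: smallest pos >= 33 is 36 -> NE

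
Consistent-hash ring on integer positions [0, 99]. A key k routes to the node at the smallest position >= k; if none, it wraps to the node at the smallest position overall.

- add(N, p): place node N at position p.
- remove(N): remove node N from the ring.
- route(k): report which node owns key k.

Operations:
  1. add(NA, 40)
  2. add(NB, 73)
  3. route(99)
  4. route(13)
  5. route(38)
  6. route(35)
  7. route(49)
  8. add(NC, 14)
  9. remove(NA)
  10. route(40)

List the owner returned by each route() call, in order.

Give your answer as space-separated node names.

Answer: NA NA NA NA NB NB

Derivation:
Op 1: add NA@40 -> ring=[40:NA]
Op 2: add NB@73 -> ring=[40:NA,73:NB]
Op 3: route key 99: none >= 99, wrap to smallest pos 40 -> NA
Op 4: route key 13: smallest pos >= 13 is 40 -> NA
Op 5: route key 38: smallest pos >= 38 is 40 -> NA
Op 6: route key 35: smallest pos >= 35 is 40 -> NA
Op 7: route key 49: smallest pos >= 49 is 73 -> NB
Op 8: add NC@14 -> ring=[14:NC,40:NA,73:NB]
Op 9: remove NA -> ring=[14:NC,73:NB]
Op 10: route key 40: smallest pos >= 40 is 73 -> NB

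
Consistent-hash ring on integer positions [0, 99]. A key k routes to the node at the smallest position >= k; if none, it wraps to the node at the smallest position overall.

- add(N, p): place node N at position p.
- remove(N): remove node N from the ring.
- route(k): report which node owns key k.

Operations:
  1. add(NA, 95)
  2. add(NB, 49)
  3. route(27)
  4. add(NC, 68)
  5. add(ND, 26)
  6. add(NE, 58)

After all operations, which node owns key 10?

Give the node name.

Op 1: add NA@95 -> ring=[95:NA]
Op 2: add NB@49 -> ring=[49:NB,95:NA]
Op 3: route key 27: smallest pos >= 27 is 49 -> NB
Op 4: add NC@68 -> ring=[49:NB,68:NC,95:NA]
Op 5: add ND@26 -> ring=[26:ND,49:NB,68:NC,95:NA]
Op 6: add NE@58 -> ring=[26:ND,49:NB,58:NE,68:NC,95:NA]
Final route key 10: smallest pos >= 10 is 26 -> ND

Answer: ND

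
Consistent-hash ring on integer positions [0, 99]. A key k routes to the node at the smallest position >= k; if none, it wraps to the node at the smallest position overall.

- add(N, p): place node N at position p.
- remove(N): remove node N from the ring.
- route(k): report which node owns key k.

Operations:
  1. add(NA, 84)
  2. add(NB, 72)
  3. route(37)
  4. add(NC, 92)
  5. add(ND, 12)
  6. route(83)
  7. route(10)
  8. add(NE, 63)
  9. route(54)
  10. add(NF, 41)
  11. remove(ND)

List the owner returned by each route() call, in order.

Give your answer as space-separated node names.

Answer: NB NA ND NE

Derivation:
Op 1: add NA@84 -> ring=[84:NA]
Op 2: add NB@72 -> ring=[72:NB,84:NA]
Op 3: route key 37: smallest pos >= 37 is 72 -> NB
Op 4: add NC@92 -> ring=[72:NB,84:NA,92:NC]
Op 5: add ND@12 -> ring=[12:ND,72:NB,84:NA,92:NC]
Op 6: route key 83: smallest pos >= 83 is 84 -> NA
Op 7: route key 10: smallest pos >= 10 is 12 -> ND
Op 8: add NE@63 -> ring=[12:ND,63:NE,72:NB,84:NA,92:NC]
Op 9: route key 54: smallest pos >= 54 is 63 -> NE
Op 10: add NF@41 -> ring=[12:ND,41:NF,63:NE,72:NB,84:NA,92:NC]
Op 11: remove ND -> ring=[41:NF,63:NE,72:NB,84:NA,92:NC]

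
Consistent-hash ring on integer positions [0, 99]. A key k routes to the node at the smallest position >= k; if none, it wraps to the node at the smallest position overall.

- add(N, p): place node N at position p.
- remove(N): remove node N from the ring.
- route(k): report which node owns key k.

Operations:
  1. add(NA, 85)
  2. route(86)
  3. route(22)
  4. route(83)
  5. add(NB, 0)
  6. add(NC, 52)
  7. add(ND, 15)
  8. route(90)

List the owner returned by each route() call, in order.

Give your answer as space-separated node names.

Op 1: add NA@85 -> ring=[85:NA]
Op 2: route key 86: none >= 86, wrap to smallest pos 85 -> NA
Op 3: route key 22: smallest pos >= 22 is 85 -> NA
Op 4: route key 83: smallest pos >= 83 is 85 -> NA
Op 5: add NB@0 -> ring=[0:NB,85:NA]
Op 6: add NC@52 -> ring=[0:NB,52:NC,85:NA]
Op 7: add ND@15 -> ring=[0:NB,15:ND,52:NC,85:NA]
Op 8: route key 90: none >= 90, wrap to smallest pos 0 -> NB

Answer: NA NA NA NB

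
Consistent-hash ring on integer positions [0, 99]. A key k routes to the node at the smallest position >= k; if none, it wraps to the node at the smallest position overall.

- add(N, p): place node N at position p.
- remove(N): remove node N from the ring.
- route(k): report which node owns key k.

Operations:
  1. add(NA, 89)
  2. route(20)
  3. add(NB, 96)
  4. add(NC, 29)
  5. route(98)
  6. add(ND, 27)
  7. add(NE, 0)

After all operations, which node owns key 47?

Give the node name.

Answer: NA

Derivation:
Op 1: add NA@89 -> ring=[89:NA]
Op 2: route key 20: smallest pos >= 20 is 89 -> NA
Op 3: add NB@96 -> ring=[89:NA,96:NB]
Op 4: add NC@29 -> ring=[29:NC,89:NA,96:NB]
Op 5: route key 98: none >= 98, wrap to smallest pos 29 -> NC
Op 6: add ND@27 -> ring=[27:ND,29:NC,89:NA,96:NB]
Op 7: add NE@0 -> ring=[0:NE,27:ND,29:NC,89:NA,96:NB]
Final route key 47: smallest pos >= 47 is 89 -> NA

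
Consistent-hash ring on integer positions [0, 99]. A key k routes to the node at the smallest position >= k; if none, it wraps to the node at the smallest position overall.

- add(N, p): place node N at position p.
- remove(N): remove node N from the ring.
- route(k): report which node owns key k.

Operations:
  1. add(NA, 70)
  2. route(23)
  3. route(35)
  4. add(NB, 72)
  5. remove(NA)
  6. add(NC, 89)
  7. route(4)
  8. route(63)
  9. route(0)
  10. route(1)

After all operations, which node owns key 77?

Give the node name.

Op 1: add NA@70 -> ring=[70:NA]
Op 2: route key 23: smallest pos >= 23 is 70 -> NA
Op 3: route key 35: smallest pos >= 35 is 70 -> NA
Op 4: add NB@72 -> ring=[70:NA,72:NB]
Op 5: remove NA -> ring=[72:NB]
Op 6: add NC@89 -> ring=[72:NB,89:NC]
Op 7: route key 4: smallest pos >= 4 is 72 -> NB
Op 8: route key 63: smallest pos >= 63 is 72 -> NB
Op 9: route key 0: smallest pos >= 0 is 72 -> NB
Op 10: route key 1: smallest pos >= 1 is 72 -> NB
Final route key 77: smallest pos >= 77 is 89 -> NC

Answer: NC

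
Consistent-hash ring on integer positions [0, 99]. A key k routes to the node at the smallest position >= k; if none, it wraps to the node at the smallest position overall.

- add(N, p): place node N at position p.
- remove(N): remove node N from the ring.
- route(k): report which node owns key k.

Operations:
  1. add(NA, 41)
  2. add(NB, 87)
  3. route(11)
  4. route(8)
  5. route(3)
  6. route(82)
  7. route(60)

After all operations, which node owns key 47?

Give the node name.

Op 1: add NA@41 -> ring=[41:NA]
Op 2: add NB@87 -> ring=[41:NA,87:NB]
Op 3: route key 11: smallest pos >= 11 is 41 -> NA
Op 4: route key 8: smallest pos >= 8 is 41 -> NA
Op 5: route key 3: smallest pos >= 3 is 41 -> NA
Op 6: route key 82: smallest pos >= 82 is 87 -> NB
Op 7: route key 60: smallest pos >= 60 is 87 -> NB
Final route key 47: smallest pos >= 47 is 87 -> NB

Answer: NB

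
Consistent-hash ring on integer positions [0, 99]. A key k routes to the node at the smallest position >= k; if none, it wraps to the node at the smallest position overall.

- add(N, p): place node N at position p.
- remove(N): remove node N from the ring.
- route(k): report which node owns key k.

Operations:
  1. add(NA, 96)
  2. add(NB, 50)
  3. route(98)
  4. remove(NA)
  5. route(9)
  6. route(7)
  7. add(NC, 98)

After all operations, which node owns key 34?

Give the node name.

Op 1: add NA@96 -> ring=[96:NA]
Op 2: add NB@50 -> ring=[50:NB,96:NA]
Op 3: route key 98: none >= 98, wrap to smallest pos 50 -> NB
Op 4: remove NA -> ring=[50:NB]
Op 5: route key 9: smallest pos >= 9 is 50 -> NB
Op 6: route key 7: smallest pos >= 7 is 50 -> NB
Op 7: add NC@98 -> ring=[50:NB,98:NC]
Final route key 34: smallest pos >= 34 is 50 -> NB

Answer: NB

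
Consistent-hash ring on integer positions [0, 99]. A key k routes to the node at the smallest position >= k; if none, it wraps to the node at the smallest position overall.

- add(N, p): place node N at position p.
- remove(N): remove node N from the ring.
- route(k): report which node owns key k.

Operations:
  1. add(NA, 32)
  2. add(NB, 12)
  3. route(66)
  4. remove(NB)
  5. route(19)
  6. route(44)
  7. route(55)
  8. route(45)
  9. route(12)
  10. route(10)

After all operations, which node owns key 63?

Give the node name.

Op 1: add NA@32 -> ring=[32:NA]
Op 2: add NB@12 -> ring=[12:NB,32:NA]
Op 3: route key 66: none >= 66, wrap to smallest pos 12 -> NB
Op 4: remove NB -> ring=[32:NA]
Op 5: route key 19: smallest pos >= 19 is 32 -> NA
Op 6: route key 44: none >= 44, wrap to smallest pos 32 -> NA
Op 7: route key 55: none >= 55, wrap to smallest pos 32 -> NA
Op 8: route key 45: none >= 45, wrap to smallest pos 32 -> NA
Op 9: route key 12: smallest pos >= 12 is 32 -> NA
Op 10: route key 10: smallest pos >= 10 is 32 -> NA
Final route key 63: none >= 63, wrap to smallest pos 32 -> NA

Answer: NA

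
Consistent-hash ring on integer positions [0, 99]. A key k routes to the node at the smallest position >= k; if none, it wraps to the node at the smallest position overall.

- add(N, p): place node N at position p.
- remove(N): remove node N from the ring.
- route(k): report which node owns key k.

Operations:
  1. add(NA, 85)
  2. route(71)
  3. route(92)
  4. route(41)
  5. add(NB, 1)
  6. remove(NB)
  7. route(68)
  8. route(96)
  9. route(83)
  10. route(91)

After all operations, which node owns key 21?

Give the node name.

Op 1: add NA@85 -> ring=[85:NA]
Op 2: route key 71: smallest pos >= 71 is 85 -> NA
Op 3: route key 92: none >= 92, wrap to smallest pos 85 -> NA
Op 4: route key 41: smallest pos >= 41 is 85 -> NA
Op 5: add NB@1 -> ring=[1:NB,85:NA]
Op 6: remove NB -> ring=[85:NA]
Op 7: route key 68: smallest pos >= 68 is 85 -> NA
Op 8: route key 96: none >= 96, wrap to smallest pos 85 -> NA
Op 9: route key 83: smallest pos >= 83 is 85 -> NA
Op 10: route key 91: none >= 91, wrap to smallest pos 85 -> NA
Final route key 21: smallest pos >= 21 is 85 -> NA

Answer: NA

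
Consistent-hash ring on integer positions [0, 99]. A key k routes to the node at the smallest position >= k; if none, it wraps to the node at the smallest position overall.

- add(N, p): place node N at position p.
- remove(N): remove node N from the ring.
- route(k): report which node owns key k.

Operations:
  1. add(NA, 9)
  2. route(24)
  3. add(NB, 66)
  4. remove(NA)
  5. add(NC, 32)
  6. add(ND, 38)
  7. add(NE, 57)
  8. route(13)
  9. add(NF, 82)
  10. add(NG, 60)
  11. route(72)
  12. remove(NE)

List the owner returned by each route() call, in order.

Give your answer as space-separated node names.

Answer: NA NC NF

Derivation:
Op 1: add NA@9 -> ring=[9:NA]
Op 2: route key 24: none >= 24, wrap to smallest pos 9 -> NA
Op 3: add NB@66 -> ring=[9:NA,66:NB]
Op 4: remove NA -> ring=[66:NB]
Op 5: add NC@32 -> ring=[32:NC,66:NB]
Op 6: add ND@38 -> ring=[32:NC,38:ND,66:NB]
Op 7: add NE@57 -> ring=[32:NC,38:ND,57:NE,66:NB]
Op 8: route key 13: smallest pos >= 13 is 32 -> NC
Op 9: add NF@82 -> ring=[32:NC,38:ND,57:NE,66:NB,82:NF]
Op 10: add NG@60 -> ring=[32:NC,38:ND,57:NE,60:NG,66:NB,82:NF]
Op 11: route key 72: smallest pos >= 72 is 82 -> NF
Op 12: remove NE -> ring=[32:NC,38:ND,60:NG,66:NB,82:NF]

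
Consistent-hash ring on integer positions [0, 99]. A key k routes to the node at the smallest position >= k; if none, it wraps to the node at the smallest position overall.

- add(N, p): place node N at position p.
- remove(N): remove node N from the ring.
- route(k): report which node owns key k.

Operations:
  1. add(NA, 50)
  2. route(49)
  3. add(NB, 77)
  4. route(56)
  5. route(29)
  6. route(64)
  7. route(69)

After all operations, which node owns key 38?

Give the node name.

Op 1: add NA@50 -> ring=[50:NA]
Op 2: route key 49: smallest pos >= 49 is 50 -> NA
Op 3: add NB@77 -> ring=[50:NA,77:NB]
Op 4: route key 56: smallest pos >= 56 is 77 -> NB
Op 5: route key 29: smallest pos >= 29 is 50 -> NA
Op 6: route key 64: smallest pos >= 64 is 77 -> NB
Op 7: route key 69: smallest pos >= 69 is 77 -> NB
Final route key 38: smallest pos >= 38 is 50 -> NA

Answer: NA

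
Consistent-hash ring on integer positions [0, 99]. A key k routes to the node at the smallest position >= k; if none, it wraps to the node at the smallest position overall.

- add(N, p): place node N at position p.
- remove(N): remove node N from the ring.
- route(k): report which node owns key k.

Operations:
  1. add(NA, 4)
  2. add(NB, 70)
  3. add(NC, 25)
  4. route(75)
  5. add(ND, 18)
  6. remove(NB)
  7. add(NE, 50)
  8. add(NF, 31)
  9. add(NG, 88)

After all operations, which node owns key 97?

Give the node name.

Op 1: add NA@4 -> ring=[4:NA]
Op 2: add NB@70 -> ring=[4:NA,70:NB]
Op 3: add NC@25 -> ring=[4:NA,25:NC,70:NB]
Op 4: route key 75: none >= 75, wrap to smallest pos 4 -> NA
Op 5: add ND@18 -> ring=[4:NA,18:ND,25:NC,70:NB]
Op 6: remove NB -> ring=[4:NA,18:ND,25:NC]
Op 7: add NE@50 -> ring=[4:NA,18:ND,25:NC,50:NE]
Op 8: add NF@31 -> ring=[4:NA,18:ND,25:NC,31:NF,50:NE]
Op 9: add NG@88 -> ring=[4:NA,18:ND,25:NC,31:NF,50:NE,88:NG]
Final route key 97: none >= 97, wrap to smallest pos 4 -> NA

Answer: NA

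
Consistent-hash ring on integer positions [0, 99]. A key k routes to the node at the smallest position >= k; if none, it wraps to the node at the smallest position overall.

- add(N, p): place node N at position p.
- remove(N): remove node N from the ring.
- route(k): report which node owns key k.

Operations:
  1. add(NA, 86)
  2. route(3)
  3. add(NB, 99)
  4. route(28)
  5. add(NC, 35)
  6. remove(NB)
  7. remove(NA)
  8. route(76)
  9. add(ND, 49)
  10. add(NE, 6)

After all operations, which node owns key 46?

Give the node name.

Op 1: add NA@86 -> ring=[86:NA]
Op 2: route key 3: smallest pos >= 3 is 86 -> NA
Op 3: add NB@99 -> ring=[86:NA,99:NB]
Op 4: route key 28: smallest pos >= 28 is 86 -> NA
Op 5: add NC@35 -> ring=[35:NC,86:NA,99:NB]
Op 6: remove NB -> ring=[35:NC,86:NA]
Op 7: remove NA -> ring=[35:NC]
Op 8: route key 76: none >= 76, wrap to smallest pos 35 -> NC
Op 9: add ND@49 -> ring=[35:NC,49:ND]
Op 10: add NE@6 -> ring=[6:NE,35:NC,49:ND]
Final route key 46: smallest pos >= 46 is 49 -> ND

Answer: ND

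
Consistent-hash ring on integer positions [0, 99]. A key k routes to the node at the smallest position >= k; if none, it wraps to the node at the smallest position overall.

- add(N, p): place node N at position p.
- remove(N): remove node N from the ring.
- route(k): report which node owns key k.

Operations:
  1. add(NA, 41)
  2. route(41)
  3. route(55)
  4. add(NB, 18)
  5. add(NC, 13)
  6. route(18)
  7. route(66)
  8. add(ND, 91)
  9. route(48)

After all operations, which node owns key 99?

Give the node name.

Op 1: add NA@41 -> ring=[41:NA]
Op 2: route key 41: smallest pos >= 41 is 41 -> NA
Op 3: route key 55: none >= 55, wrap to smallest pos 41 -> NA
Op 4: add NB@18 -> ring=[18:NB,41:NA]
Op 5: add NC@13 -> ring=[13:NC,18:NB,41:NA]
Op 6: route key 18: smallest pos >= 18 is 18 -> NB
Op 7: route key 66: none >= 66, wrap to smallest pos 13 -> NC
Op 8: add ND@91 -> ring=[13:NC,18:NB,41:NA,91:ND]
Op 9: route key 48: smallest pos >= 48 is 91 -> ND
Final route key 99: none >= 99, wrap to smallest pos 13 -> NC

Answer: NC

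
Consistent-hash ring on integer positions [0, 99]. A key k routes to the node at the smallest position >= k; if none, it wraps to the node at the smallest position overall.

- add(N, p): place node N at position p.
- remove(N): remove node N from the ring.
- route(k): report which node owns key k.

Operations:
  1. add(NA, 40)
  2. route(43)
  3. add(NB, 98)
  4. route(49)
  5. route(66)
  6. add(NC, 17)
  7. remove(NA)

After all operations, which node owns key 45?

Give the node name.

Op 1: add NA@40 -> ring=[40:NA]
Op 2: route key 43: none >= 43, wrap to smallest pos 40 -> NA
Op 3: add NB@98 -> ring=[40:NA,98:NB]
Op 4: route key 49: smallest pos >= 49 is 98 -> NB
Op 5: route key 66: smallest pos >= 66 is 98 -> NB
Op 6: add NC@17 -> ring=[17:NC,40:NA,98:NB]
Op 7: remove NA -> ring=[17:NC,98:NB]
Final route key 45: smallest pos >= 45 is 98 -> NB

Answer: NB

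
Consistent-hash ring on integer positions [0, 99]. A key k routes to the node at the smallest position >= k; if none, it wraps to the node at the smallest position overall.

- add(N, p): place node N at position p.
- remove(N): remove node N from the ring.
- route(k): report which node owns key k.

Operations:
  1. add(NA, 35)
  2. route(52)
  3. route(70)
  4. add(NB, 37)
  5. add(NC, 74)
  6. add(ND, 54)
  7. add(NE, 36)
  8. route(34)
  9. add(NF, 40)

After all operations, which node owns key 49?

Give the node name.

Op 1: add NA@35 -> ring=[35:NA]
Op 2: route key 52: none >= 52, wrap to smallest pos 35 -> NA
Op 3: route key 70: none >= 70, wrap to smallest pos 35 -> NA
Op 4: add NB@37 -> ring=[35:NA,37:NB]
Op 5: add NC@74 -> ring=[35:NA,37:NB,74:NC]
Op 6: add ND@54 -> ring=[35:NA,37:NB,54:ND,74:NC]
Op 7: add NE@36 -> ring=[35:NA,36:NE,37:NB,54:ND,74:NC]
Op 8: route key 34: smallest pos >= 34 is 35 -> NA
Op 9: add NF@40 -> ring=[35:NA,36:NE,37:NB,40:NF,54:ND,74:NC]
Final route key 49: smallest pos >= 49 is 54 -> ND

Answer: ND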